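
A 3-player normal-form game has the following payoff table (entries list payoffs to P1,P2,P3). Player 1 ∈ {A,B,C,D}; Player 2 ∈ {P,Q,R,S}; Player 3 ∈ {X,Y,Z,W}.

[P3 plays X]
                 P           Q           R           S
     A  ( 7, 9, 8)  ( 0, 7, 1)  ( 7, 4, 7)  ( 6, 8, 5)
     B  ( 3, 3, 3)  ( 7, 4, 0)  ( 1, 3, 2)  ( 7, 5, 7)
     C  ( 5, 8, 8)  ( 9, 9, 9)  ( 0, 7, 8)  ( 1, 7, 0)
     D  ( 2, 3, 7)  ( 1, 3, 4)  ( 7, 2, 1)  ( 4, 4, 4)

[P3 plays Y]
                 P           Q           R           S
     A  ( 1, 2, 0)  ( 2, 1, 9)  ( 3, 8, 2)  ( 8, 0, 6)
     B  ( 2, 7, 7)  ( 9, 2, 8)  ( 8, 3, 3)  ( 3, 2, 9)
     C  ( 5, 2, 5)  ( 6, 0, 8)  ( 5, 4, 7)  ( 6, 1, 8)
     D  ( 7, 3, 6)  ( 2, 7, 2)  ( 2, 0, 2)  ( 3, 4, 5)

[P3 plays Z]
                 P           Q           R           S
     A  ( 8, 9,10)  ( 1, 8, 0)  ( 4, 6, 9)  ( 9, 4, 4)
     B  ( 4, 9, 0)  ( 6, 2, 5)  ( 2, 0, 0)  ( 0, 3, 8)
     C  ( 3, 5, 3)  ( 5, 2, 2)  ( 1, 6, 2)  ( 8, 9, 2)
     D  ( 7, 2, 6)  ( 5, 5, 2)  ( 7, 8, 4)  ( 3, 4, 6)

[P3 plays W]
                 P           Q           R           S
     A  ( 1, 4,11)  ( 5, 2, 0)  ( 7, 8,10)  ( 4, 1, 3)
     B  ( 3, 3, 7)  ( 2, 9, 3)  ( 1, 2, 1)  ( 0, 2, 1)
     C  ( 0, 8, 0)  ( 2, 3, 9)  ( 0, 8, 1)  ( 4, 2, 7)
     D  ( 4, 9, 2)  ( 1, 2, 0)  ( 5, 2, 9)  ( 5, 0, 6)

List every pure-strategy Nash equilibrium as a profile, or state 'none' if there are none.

(A,P,X): not NE [P3→W gives 11>8]
(A,P,Y): not NE [P1→D gives 7>1; P2→R gives 8>2; P3→W gives 11>0]
(A,P,Z): not NE [P3→W gives 11>10]
(A,P,W): not NE [P1→D gives 4>1; P2→R gives 8>4]
(A,Q,X): not NE [P1→C gives 9>0; P2→P gives 9>7; P3→Y gives 9>1]
(A,Q,Y): not NE [P1→B gives 9>2; P2→R gives 8>1]
(A,Q,Z): not NE [P1→B gives 6>1; P2→P gives 9>8; P3→Y gives 9>0]
(A,Q,W): not NE [P2→R gives 8>2; P3→Y gives 9>0]
(A,R,X): not NE [P2→P gives 9>4; P3→W gives 10>7]
(A,R,Y): not NE [P1→B gives 8>3; P3→W gives 10>2]
(A,R,Z): not NE [P1→D gives 7>4; P2→P gives 9>6; P3→W gives 10>9]
(A,R,W): NE
(A,S,X): not NE [P1→B gives 7>6; P2→P gives 9>8; P3→Y gives 6>5]
(A,S,Y): not NE [P2→R gives 8>0]
(A,S,Z): not NE [P2→P gives 9>4; P3→Y gives 6>4]
(A,S,W): not NE [P1→D gives 5>4; P2→R gives 8>1; P3→Y gives 6>3]
(B,P,X): not NE [P1→A gives 7>3; P2→S gives 5>3; P3→W gives 7>3]
(B,P,Y): not NE [P1→D gives 7>2]
(B,P,Z): not NE [P1→A gives 8>4; P3→W gives 7>0]
(B,P,W): not NE [P1→D gives 4>3; P2→Q gives 9>3]
(B,Q,X): not NE [P1→C gives 9>7; P2→S gives 5>4; P3→Y gives 8>0]
(B,Q,Y): not NE [P2→P gives 7>2]
(B,Q,Z): not NE [P2→P gives 9>2; P3→Y gives 8>5]
(B,Q,W): not NE [P1→A gives 5>2; P3→Y gives 8>3]
(B,R,X): not NE [P1→D gives 7>1; P2→S gives 5>3; P3→Y gives 3>2]
(B,R,Y): not NE [P2→P gives 7>3]
(B,R,Z): not NE [P1→D gives 7>2; P2→P gives 9>0; P3→Y gives 3>0]
(B,R,W): not NE [P1→A gives 7>1; P2→Q gives 9>2; P3→Y gives 3>1]
(B,S,X): not NE [P3→Y gives 9>7]
(B,S,Y): not NE [P1→A gives 8>3; P2→P gives 7>2]
(B,S,Z): not NE [P1→A gives 9>0; P2→P gives 9>3; P3→Y gives 9>8]
(B,S,W): not NE [P1→D gives 5>0; P2→Q gives 9>2; P3→Y gives 9>1]
(C,P,X): not NE [P1→A gives 7>5; P2→Q gives 9>8]
(C,P,Y): not NE [P1→D gives 7>5; P2→R gives 4>2; P3→X gives 8>5]
(C,P,Z): not NE [P1→A gives 8>3; P2→S gives 9>5; P3→X gives 8>3]
(C,P,W): not NE [P1→D gives 4>0; P3→X gives 8>0]
(C,Q,X): NE
(C,Q,Y): not NE [P1→B gives 9>6; P2→R gives 4>0; P3→W gives 9>8]
(C,Q,Z): not NE [P1→B gives 6>5; P2→S gives 9>2; P3→W gives 9>2]
(C,Q,W): not NE [P1→A gives 5>2; P2→R gives 8>3]
(C,R,X): not NE [P1→D gives 7>0; P2→Q gives 9>7]
(C,R,Y): not NE [P1→B gives 8>5; P3→X gives 8>7]
(C,R,Z): not NE [P1→D gives 7>1; P2→S gives 9>6; P3→X gives 8>2]
(C,R,W): not NE [P1→A gives 7>0; P3→X gives 8>1]
(C,S,X): not NE [P1→B gives 7>1; P2→Q gives 9>7; P3→Y gives 8>0]
(C,S,Y): not NE [P1→A gives 8>6; P2→R gives 4>1]
(C,S,Z): not NE [P1→A gives 9>8; P3→Y gives 8>2]
(C,S,W): not NE [P1→D gives 5>4; P2→R gives 8>2; P3→Y gives 8>7]
(D,P,X): not NE [P1→A gives 7>2; P2→S gives 4>3]
(D,P,Y): not NE [P2→Q gives 7>3; P3→X gives 7>6]
(D,P,Z): not NE [P1→A gives 8>7; P2→R gives 8>2; P3→X gives 7>6]
(D,P,W): not NE [P3→X gives 7>2]
(D,Q,X): not NE [P1→C gives 9>1; P2→S gives 4>3]
(D,Q,Y): not NE [P1→B gives 9>2; P3→X gives 4>2]
(D,Q,Z): not NE [P1→B gives 6>5; P2→R gives 8>5; P3→X gives 4>2]
(D,Q,W): not NE [P1→A gives 5>1; P2→P gives 9>2; P3→X gives 4>0]
(D,R,X): not NE [P2→S gives 4>2; P3→W gives 9>1]
(D,R,Y): not NE [P1→B gives 8>2; P2→Q gives 7>0; P3→W gives 9>2]
(D,R,Z): not NE [P3→W gives 9>4]
(D,R,W): not NE [P1→A gives 7>5; P2→P gives 9>2]
(D,S,X): not NE [P1→B gives 7>4; P3→W gives 6>4]
(D,S,Y): not NE [P1→A gives 8>3; P2→Q gives 7>4; P3→W gives 6>5]
(D,S,Z): not NE [P1→A gives 9>3; P2→R gives 8>4]
(D,S,W): not NE [P2→P gives 9>0]

Nash profiles: (A,R,W), (C,Q,X)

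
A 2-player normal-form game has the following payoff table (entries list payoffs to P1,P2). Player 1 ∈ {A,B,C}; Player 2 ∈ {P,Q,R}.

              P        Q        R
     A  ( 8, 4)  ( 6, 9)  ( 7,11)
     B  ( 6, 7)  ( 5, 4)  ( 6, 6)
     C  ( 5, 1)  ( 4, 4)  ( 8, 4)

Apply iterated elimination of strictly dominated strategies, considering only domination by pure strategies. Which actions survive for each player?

P1 drop B (A beats it: P:8>6 Q:6>5 R:7>6)
P2 drop P (Q beats it: A:9>4 C:4>1)
P1→{A,C} P2→{Q,R}

Remaining: P1:{A,C} P2:{Q,R}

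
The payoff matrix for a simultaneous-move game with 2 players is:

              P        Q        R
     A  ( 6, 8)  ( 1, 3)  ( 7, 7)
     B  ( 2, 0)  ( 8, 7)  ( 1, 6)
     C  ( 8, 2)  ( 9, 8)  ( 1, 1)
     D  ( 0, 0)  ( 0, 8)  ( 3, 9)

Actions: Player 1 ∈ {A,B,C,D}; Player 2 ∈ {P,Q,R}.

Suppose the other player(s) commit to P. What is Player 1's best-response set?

argmax u_1 = {C}

u_1(A vs P) = 6
u_1(B vs P) = 2
u_1(C vs P) = 8
u_1(D vs P) = 0
max payoff 8 at {C}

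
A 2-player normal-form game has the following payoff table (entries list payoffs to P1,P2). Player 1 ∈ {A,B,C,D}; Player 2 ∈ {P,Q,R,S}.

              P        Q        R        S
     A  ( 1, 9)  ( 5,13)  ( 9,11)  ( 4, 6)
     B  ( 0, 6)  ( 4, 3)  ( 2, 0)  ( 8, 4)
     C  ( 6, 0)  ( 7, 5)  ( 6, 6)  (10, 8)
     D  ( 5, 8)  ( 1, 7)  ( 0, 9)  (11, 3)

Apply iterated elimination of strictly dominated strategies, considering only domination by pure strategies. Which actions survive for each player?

Remaining: P1:{A,C,D} P2:{Q,R,S}

P1 drop B (C beats it: P:6>0 Q:7>4 R:6>2 S:10>8)
P2 drop P (R beats it: A:11>9 C:6>0 D:9>8)
P1→{A,C,D} P2→{Q,R,S}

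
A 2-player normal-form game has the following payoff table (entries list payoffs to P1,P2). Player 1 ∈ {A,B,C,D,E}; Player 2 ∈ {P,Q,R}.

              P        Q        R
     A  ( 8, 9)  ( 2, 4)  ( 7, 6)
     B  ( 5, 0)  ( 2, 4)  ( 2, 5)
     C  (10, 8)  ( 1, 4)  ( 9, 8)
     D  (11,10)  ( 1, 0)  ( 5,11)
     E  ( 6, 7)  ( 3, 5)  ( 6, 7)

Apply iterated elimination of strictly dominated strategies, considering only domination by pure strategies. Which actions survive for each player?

IESDS → P1:{C,D} P2:{P,R}

P1 drop B (E beats it: P:6>5 Q:3>2 R:6>2)
P2 drop Q (P beats it: A:9>4 C:8>4 D:10>0 E:7>5)
P1 drop A (C beats it: P:10>8 R:9>7)
P1 drop E (C beats it: P:10>6 R:9>6)
P1→{C,D} P2→{P,R}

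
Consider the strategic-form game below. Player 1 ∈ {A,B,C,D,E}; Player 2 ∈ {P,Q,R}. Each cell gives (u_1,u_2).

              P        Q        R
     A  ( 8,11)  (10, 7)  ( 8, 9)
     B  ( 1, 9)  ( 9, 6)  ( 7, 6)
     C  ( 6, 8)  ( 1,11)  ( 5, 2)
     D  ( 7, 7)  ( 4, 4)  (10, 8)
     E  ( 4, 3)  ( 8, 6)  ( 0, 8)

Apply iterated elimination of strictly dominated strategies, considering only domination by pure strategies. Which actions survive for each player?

IESDS → P1:{A,D} P2:{P,R}

P1 drop B (A beats it: P:8>1 Q:10>9 R:8>7)
P1 drop C (A beats it: P:8>6 Q:10>1 R:8>5)
P1 drop E (A beats it: P:8>4 Q:10>8 R:8>0)
P2 drop Q (P beats it: A:11>7 D:7>4)
P1→{A,D} P2→{P,R}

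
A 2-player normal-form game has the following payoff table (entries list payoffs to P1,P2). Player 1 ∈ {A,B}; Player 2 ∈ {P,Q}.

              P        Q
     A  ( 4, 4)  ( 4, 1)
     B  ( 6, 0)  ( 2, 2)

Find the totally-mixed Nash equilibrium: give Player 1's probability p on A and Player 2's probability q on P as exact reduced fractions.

P1 indiff ⇒ q·4+(1-q)·4 = q·6+(1-q)·2 ⇒ q(-2) = (1-q)(-2) ⇒ q = 1/2
P2 indiff ⇒ p·4+(1-p)·0 = p·1+(1-p)·2 ⇒ p(3) = (1-p)(2) ⇒ p = 2/5

P1 mixes 2/5 on A; P2 mixes 1/2 on P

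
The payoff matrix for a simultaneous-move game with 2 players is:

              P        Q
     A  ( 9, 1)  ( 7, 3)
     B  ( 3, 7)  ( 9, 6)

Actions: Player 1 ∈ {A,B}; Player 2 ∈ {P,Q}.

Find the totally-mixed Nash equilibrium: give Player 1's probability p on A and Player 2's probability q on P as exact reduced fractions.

(p,q) = (1/3, 1/4)

P1 indiff ⇒ q·9+(1-q)·7 = q·3+(1-q)·9 ⇒ q(6) = (1-q)(2) ⇒ q = 1/4
P2 indiff ⇒ p·1+(1-p)·7 = p·3+(1-p)·6 ⇒ p(-2) = (1-p)(-1) ⇒ p = 1/3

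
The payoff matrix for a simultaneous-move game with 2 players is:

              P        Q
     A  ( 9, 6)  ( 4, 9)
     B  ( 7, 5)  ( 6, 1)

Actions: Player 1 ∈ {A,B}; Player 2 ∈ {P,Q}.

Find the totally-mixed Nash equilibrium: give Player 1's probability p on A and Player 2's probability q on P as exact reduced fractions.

P1 indiff ⇒ q·9+(1-q)·4 = q·7+(1-q)·6 ⇒ q(2) = (1-q)(2) ⇒ q = 1/2
P2 indiff ⇒ p·6+(1-p)·5 = p·9+(1-p)·1 ⇒ p(-3) = (1-p)(-4) ⇒ p = 4/7

(p,q) = (4/7, 1/2)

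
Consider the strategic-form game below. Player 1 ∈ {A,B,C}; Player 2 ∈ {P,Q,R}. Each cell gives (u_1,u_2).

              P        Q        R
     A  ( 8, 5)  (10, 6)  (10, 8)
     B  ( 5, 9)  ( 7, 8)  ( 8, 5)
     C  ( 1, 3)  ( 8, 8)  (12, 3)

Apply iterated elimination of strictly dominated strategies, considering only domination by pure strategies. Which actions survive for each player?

P1 drop B (A beats it: P:8>5 Q:10>7 R:10>8)
P2 drop P (Q beats it: A:6>5 C:8>3)
P1→{A,C} P2→{Q,R}

Survivors P1:{A,C} P2:{Q,R}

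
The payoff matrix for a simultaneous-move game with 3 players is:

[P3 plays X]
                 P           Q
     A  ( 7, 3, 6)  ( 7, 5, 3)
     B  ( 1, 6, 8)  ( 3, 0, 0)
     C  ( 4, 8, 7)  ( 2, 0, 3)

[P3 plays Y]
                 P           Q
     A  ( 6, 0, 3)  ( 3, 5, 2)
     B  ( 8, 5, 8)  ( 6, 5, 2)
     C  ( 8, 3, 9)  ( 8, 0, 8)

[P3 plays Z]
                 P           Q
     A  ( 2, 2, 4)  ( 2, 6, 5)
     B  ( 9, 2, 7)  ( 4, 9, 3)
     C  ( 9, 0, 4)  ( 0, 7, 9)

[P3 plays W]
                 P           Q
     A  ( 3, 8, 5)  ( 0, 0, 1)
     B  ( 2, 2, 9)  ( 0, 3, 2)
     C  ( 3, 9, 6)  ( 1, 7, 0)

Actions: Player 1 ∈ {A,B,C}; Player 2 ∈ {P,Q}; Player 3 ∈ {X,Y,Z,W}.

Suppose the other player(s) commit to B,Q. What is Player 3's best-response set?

u_3(X vs B,Q) = 0
u_3(Y vs B,Q) = 2
u_3(Z vs B,Q) = 3
u_3(W vs B,Q) = 2
max payoff 3 at {Z}

P3 best: {Z}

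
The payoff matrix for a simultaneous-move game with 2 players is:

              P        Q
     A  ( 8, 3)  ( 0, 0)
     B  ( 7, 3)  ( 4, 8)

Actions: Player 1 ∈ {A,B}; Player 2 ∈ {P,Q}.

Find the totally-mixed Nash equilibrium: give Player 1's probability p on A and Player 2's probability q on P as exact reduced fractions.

(p,q) = (5/8, 4/5)

P1 indiff ⇒ q·8+(1-q)·0 = q·7+(1-q)·4 ⇒ q(1) = (1-q)(4) ⇒ q = 4/5
P2 indiff ⇒ p·3+(1-p)·3 = p·0+(1-p)·8 ⇒ p(3) = (1-p)(5) ⇒ p = 5/8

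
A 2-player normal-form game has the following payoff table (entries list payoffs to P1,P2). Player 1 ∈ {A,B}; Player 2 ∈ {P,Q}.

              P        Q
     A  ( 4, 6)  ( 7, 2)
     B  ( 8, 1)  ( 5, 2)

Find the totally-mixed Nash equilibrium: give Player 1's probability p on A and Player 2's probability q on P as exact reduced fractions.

p=1/5, q=1/3

P1 indiff ⇒ q·4+(1-q)·7 = q·8+(1-q)·5 ⇒ q(-4) = (1-q)(-2) ⇒ q = 1/3
P2 indiff ⇒ p·6+(1-p)·1 = p·2+(1-p)·2 ⇒ p(4) = (1-p)(1) ⇒ p = 1/5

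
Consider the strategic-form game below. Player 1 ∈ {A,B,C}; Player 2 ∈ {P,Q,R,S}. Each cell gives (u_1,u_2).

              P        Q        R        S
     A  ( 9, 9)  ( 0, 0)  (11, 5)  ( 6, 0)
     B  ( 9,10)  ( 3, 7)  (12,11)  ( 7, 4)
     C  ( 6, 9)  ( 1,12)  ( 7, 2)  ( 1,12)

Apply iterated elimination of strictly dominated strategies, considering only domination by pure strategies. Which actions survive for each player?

Survivors P1:{A,B} P2:{P,R}

P1 drop C (B beats it: P:9>6 Q:3>1 R:12>7 S:7>1)
P2 drop Q (P beats it: A:9>0 B:10>7)
P2 drop S (P beats it: A:9>0 B:10>4)
P1→{A,B} P2→{P,R}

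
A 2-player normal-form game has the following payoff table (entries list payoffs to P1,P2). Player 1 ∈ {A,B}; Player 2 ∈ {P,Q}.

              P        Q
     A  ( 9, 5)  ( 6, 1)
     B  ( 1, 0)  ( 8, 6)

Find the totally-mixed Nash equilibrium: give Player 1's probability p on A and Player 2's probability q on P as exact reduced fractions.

P1 indiff ⇒ q·9+(1-q)·6 = q·1+(1-q)·8 ⇒ q(8) = (1-q)(2) ⇒ q = 1/5
P2 indiff ⇒ p·5+(1-p)·0 = p·1+(1-p)·6 ⇒ p(4) = (1-p)(6) ⇒ p = 3/5

(p,q) = (3/5, 1/5)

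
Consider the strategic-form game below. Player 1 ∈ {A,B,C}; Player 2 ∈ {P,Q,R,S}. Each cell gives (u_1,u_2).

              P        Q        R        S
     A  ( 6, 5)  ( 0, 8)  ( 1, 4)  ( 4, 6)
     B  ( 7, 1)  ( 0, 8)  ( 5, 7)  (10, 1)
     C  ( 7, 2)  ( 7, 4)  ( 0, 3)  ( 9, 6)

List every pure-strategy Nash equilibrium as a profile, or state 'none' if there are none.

No pure NE.

(A,P): not NE [P1→C gives 7>6; P2→Q gives 8>5]
(A,Q): not NE [P1→C gives 7>0]
(A,R): not NE [P1→B gives 5>1; P2→Q gives 8>4]
(A,S): not NE [P1→B gives 10>4; P2→Q gives 8>6]
(B,P): not NE [P2→Q gives 8>1]
(B,Q): not NE [P1→C gives 7>0]
(B,R): not NE [P2→Q gives 8>7]
(B,S): not NE [P2→Q gives 8>1]
(C,P): not NE [P2→S gives 6>2]
(C,Q): not NE [P2→S gives 6>4]
(C,R): not NE [P1→B gives 5>0; P2→S gives 6>3]
(C,S): not NE [P1→B gives 10>9]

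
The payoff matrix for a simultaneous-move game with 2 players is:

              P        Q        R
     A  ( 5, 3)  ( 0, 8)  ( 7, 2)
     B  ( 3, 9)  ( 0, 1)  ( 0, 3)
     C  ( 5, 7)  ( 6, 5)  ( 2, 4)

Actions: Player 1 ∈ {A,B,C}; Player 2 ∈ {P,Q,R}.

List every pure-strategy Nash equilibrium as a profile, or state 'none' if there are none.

(A,P): not NE [P2→Q gives 8>3]
(A,Q): not NE [P1→C gives 6>0]
(A,R): not NE [P2→Q gives 8>2]
(B,P): not NE [P1→C gives 5>3]
(B,Q): not NE [P1→C gives 6>0; P2→P gives 9>1]
(B,R): not NE [P1→A gives 7>0; P2→P gives 9>3]
(C,P): NE
(C,Q): not NE [P2→P gives 7>5]
(C,R): not NE [P1→A gives 7>2; P2→P gives 7>4]

NE set: (C,P)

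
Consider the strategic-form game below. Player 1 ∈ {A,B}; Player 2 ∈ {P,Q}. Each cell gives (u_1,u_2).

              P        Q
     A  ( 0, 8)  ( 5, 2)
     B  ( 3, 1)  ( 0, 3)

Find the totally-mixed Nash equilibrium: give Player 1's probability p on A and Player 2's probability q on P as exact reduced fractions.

P1 mixes 1/4 on A; P2 mixes 5/8 on P

P1 indiff ⇒ q·0+(1-q)·5 = q·3+(1-q)·0 ⇒ q(-3) = (1-q)(-5) ⇒ q = 5/8
P2 indiff ⇒ p·8+(1-p)·1 = p·2+(1-p)·3 ⇒ p(6) = (1-p)(2) ⇒ p = 1/4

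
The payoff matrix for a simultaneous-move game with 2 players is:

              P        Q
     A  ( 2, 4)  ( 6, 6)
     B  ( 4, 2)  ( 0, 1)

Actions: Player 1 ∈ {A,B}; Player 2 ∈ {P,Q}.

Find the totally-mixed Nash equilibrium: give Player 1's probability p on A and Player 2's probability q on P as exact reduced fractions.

p=1/3, q=3/4

P1 indiff ⇒ q·2+(1-q)·6 = q·4+(1-q)·0 ⇒ q(-2) = (1-q)(-6) ⇒ q = 3/4
P2 indiff ⇒ p·4+(1-p)·2 = p·6+(1-p)·1 ⇒ p(-2) = (1-p)(-1) ⇒ p = 1/3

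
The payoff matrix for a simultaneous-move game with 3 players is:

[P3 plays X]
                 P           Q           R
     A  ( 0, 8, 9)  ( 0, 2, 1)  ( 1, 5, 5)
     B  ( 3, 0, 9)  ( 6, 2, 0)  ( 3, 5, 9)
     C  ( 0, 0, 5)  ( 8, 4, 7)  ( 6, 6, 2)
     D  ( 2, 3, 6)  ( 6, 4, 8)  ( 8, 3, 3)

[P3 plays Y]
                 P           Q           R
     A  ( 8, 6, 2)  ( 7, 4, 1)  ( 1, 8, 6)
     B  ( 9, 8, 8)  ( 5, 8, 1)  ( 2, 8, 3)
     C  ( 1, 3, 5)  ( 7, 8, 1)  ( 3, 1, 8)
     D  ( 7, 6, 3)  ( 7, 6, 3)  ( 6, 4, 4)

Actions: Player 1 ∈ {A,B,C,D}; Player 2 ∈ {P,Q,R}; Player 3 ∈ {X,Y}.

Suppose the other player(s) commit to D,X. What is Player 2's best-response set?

P2 best: {Q}

u_2(P vs D,X) = 3
u_2(Q vs D,X) = 4
u_2(R vs D,X) = 3
max payoff 4 at {Q}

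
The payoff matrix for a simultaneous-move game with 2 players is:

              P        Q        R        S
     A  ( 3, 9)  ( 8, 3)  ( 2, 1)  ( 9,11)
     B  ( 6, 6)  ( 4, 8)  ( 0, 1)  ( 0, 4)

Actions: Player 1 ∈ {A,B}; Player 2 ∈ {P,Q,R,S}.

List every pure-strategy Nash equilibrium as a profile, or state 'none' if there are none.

(A,P): not NE [P1→B gives 6>3; P2→S gives 11>9]
(A,Q): not NE [P2→S gives 11>3]
(A,R): not NE [P2→S gives 11>1]
(A,S): NE
(B,P): not NE [P2→Q gives 8>6]
(B,Q): not NE [P1→A gives 8>4]
(B,R): not NE [P1→A gives 2>0; P2→Q gives 8>1]
(B,S): not NE [P1→A gives 9>0; P2→Q gives 8>4]

Nash profiles: (A,S)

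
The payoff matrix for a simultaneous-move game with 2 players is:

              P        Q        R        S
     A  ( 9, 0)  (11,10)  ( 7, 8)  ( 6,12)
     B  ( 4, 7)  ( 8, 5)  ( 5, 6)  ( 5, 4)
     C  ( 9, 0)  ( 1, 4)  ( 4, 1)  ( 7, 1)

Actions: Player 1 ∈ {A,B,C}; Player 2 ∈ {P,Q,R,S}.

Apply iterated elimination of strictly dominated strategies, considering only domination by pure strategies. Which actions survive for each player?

Remaining: P1:{A,C} P2:{Q,S}

P1 drop B (A beats it: P:9>4 Q:11>8 R:7>5 S:6>5)
P2 drop P (Q beats it: A:10>0 C:4>0)
P2 drop R (Q beats it: A:10>8 C:4>1)
P1→{A,C} P2→{Q,S}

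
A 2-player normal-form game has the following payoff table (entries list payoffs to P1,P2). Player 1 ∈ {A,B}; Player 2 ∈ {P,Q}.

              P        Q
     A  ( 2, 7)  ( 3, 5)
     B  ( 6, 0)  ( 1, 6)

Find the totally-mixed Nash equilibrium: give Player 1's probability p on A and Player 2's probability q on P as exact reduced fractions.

P1 indiff ⇒ q·2+(1-q)·3 = q·6+(1-q)·1 ⇒ q(-4) = (1-q)(-2) ⇒ q = 1/3
P2 indiff ⇒ p·7+(1-p)·0 = p·5+(1-p)·6 ⇒ p(2) = (1-p)(6) ⇒ p = 3/4

(p,q) = (3/4, 1/3)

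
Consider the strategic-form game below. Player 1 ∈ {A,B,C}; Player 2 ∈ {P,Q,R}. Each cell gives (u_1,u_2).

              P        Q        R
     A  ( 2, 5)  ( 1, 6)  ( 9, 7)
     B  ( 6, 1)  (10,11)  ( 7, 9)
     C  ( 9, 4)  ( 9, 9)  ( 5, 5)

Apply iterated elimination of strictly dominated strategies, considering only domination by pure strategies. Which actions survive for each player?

IESDS → P1:{A,B} P2:{Q,R}

P2 drop P (Q beats it: A:6>5 B:11>1 C:9>4)
P1 drop C (B beats it: Q:10>9 R:7>5)
P1→{A,B} P2→{Q,R}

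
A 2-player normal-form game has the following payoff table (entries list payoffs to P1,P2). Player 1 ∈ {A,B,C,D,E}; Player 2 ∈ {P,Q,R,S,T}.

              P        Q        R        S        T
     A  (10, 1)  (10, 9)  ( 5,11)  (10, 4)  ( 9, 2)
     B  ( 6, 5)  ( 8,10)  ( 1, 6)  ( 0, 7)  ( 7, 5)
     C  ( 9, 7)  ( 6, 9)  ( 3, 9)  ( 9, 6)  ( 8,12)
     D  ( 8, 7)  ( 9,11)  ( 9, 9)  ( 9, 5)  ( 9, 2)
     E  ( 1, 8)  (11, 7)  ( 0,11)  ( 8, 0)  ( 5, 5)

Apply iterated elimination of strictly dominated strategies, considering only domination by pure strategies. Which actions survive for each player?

IESDS → P1:{A,D,E} P2:{Q,R}

P1 drop B (A beats it: P:10>6 Q:10>8 R:5>1 S:10>0 T:9>7)
P1 drop C (A beats it: P:10>9 Q:10>6 R:5>3 S:10>9 T:9>8)
P2 drop P (R beats it: A:11>1 D:9>7 E:11>8)
P2 drop S (Q beats it: A:9>4 D:11>5 E:7>0)
P2 drop T (Q beats it: A:9>2 D:11>2 E:7>5)
P1→{A,D,E} P2→{Q,R}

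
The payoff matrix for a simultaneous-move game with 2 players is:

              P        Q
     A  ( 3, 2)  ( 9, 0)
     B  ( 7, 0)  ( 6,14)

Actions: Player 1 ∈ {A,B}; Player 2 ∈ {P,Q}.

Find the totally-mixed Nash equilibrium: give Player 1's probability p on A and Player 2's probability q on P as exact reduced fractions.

p=7/8, q=3/7

P1 indiff ⇒ q·3+(1-q)·9 = q·7+(1-q)·6 ⇒ q(-4) = (1-q)(-3) ⇒ q = 3/7
P2 indiff ⇒ p·2+(1-p)·0 = p·0+(1-p)·14 ⇒ p(2) = (1-p)(14) ⇒ p = 7/8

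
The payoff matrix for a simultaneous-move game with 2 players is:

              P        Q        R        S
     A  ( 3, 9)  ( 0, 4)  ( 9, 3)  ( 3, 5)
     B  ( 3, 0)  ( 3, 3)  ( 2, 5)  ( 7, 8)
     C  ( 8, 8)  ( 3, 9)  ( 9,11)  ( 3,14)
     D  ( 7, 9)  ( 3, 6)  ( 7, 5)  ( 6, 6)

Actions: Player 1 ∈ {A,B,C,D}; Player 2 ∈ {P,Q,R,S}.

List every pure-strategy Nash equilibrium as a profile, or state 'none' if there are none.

PSNE = {(B,S)}

(A,P): not NE [P1→C gives 8>3]
(A,Q): not NE [P1→D gives 3>0; P2→P gives 9>4]
(A,R): not NE [P2→P gives 9>3]
(A,S): not NE [P1→B gives 7>3; P2→P gives 9>5]
(B,P): not NE [P1→C gives 8>3; P2→S gives 8>0]
(B,Q): not NE [P2→S gives 8>3]
(B,R): not NE [P1→C gives 9>2; P2→S gives 8>5]
(B,S): NE
(C,P): not NE [P2→S gives 14>8]
(C,Q): not NE [P2→S gives 14>9]
(C,R): not NE [P2→S gives 14>11]
(C,S): not NE [P1→B gives 7>3]
(D,P): not NE [P1→C gives 8>7]
(D,Q): not NE [P2→P gives 9>6]
(D,R): not NE [P1→C gives 9>7; P2→P gives 9>5]
(D,S): not NE [P1→B gives 7>6; P2→P gives 9>6]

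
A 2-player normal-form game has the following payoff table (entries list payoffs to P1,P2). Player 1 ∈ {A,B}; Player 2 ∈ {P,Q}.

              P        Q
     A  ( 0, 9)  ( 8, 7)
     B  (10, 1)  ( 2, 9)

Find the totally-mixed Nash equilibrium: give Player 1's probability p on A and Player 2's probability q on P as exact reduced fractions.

p=4/5, q=3/8

P1 indiff ⇒ q·0+(1-q)·8 = q·10+(1-q)·2 ⇒ q(-10) = (1-q)(-6) ⇒ q = 3/8
P2 indiff ⇒ p·9+(1-p)·1 = p·7+(1-p)·9 ⇒ p(2) = (1-p)(8) ⇒ p = 4/5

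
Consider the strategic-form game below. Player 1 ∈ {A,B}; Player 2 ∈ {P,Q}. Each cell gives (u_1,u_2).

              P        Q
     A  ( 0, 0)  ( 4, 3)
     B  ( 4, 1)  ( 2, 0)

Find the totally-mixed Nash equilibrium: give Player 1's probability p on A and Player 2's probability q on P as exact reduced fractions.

(p,q) = (1/4, 1/3)

P1 indiff ⇒ q·0+(1-q)·4 = q·4+(1-q)·2 ⇒ q(-4) = (1-q)(-2) ⇒ q = 1/3
P2 indiff ⇒ p·0+(1-p)·1 = p·3+(1-p)·0 ⇒ p(-3) = (1-p)(-1) ⇒ p = 1/4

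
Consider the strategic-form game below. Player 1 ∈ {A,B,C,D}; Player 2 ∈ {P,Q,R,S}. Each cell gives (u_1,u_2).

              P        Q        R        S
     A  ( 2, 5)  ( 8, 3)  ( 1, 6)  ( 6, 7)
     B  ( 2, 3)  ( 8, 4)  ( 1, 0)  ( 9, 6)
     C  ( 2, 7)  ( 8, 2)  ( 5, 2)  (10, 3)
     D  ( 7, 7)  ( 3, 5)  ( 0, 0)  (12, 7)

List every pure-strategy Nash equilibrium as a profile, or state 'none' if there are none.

(A,P): not NE [P1→D gives 7>2; P2→S gives 7>5]
(A,Q): not NE [P2→S gives 7>3]
(A,R): not NE [P1→C gives 5>1; P2→S gives 7>6]
(A,S): not NE [P1→D gives 12>6]
(B,P): not NE [P1→D gives 7>2; P2→S gives 6>3]
(B,Q): not NE [P2→S gives 6>4]
(B,R): not NE [P1→C gives 5>1; P2→S gives 6>0]
(B,S): not NE [P1→D gives 12>9]
(C,P): not NE [P1→D gives 7>2]
(C,Q): not NE [P2→P gives 7>2]
(C,R): not NE [P2→P gives 7>2]
(C,S): not NE [P1→D gives 12>10; P2→P gives 7>3]
(D,P): NE
(D,Q): not NE [P1→C gives 8>3; P2→S gives 7>5]
(D,R): not NE [P1→C gives 5>0; P2→S gives 7>0]
(D,S): NE

PSNE = {(D,P), (D,S)}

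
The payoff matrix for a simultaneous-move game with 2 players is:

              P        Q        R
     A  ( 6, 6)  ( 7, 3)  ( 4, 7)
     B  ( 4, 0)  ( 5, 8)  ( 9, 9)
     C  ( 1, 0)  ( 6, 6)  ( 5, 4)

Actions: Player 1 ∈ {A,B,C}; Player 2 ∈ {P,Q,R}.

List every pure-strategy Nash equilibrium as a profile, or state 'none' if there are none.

(A,P): not NE [P2→R gives 7>6]
(A,Q): not NE [P2→R gives 7>3]
(A,R): not NE [P1→B gives 9>4]
(B,P): not NE [P1→A gives 6>4; P2→R gives 9>0]
(B,Q): not NE [P1→A gives 7>5; P2→R gives 9>8]
(B,R): NE
(C,P): not NE [P1→A gives 6>1; P2→Q gives 6>0]
(C,Q): not NE [P1→A gives 7>6]
(C,R): not NE [P1→B gives 9>5; P2→Q gives 6>4]

Nash profiles: (B,R)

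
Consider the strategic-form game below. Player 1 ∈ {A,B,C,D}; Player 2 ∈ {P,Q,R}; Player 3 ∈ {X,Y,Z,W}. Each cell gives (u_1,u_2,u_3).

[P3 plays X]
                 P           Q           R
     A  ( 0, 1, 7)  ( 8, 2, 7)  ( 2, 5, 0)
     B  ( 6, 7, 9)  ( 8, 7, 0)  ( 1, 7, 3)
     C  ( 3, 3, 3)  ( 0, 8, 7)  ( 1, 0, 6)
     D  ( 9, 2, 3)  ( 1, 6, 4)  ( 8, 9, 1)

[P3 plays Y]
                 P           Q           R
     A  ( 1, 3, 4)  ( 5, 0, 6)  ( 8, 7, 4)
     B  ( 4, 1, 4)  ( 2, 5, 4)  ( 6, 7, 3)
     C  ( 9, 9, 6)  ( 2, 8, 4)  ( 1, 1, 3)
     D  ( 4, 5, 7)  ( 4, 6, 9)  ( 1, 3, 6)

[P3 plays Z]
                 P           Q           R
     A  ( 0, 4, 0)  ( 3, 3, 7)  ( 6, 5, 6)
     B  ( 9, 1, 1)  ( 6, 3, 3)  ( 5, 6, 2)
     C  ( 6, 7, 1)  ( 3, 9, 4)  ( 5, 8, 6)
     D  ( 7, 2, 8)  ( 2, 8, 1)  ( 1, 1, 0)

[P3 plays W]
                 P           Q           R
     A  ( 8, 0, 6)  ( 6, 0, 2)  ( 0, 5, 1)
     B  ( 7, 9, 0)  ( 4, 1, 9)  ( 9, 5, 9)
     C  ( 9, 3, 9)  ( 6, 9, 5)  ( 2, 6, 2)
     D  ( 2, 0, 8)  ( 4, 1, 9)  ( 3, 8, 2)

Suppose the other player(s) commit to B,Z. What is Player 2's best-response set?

u_2(P vs B,Z) = 1
u_2(Q vs B,Z) = 3
u_2(R vs B,Z) = 6
max payoff 6 at {R}

BR_2 = {R}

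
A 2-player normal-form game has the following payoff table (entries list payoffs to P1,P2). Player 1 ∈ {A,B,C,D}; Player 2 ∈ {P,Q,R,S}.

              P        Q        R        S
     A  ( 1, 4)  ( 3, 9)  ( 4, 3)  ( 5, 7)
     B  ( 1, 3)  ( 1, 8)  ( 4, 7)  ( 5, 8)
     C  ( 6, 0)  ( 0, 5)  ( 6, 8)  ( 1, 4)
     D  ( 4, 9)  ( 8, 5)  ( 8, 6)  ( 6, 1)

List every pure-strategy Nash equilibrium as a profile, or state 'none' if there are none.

Equilibria: none

(A,P): not NE [P1→C gives 6>1; P2→Q gives 9>4]
(A,Q): not NE [P1→D gives 8>3]
(A,R): not NE [P1→D gives 8>4; P2→Q gives 9>3]
(A,S): not NE [P1→D gives 6>5; P2→Q gives 9>7]
(B,P): not NE [P1→C gives 6>1; P2→S gives 8>3]
(B,Q): not NE [P1→D gives 8>1]
(B,R): not NE [P1→D gives 8>4; P2→S gives 8>7]
(B,S): not NE [P1→D gives 6>5]
(C,P): not NE [P2→R gives 8>0]
(C,Q): not NE [P1→D gives 8>0; P2→R gives 8>5]
(C,R): not NE [P1→D gives 8>6]
(C,S): not NE [P1→D gives 6>1; P2→R gives 8>4]
(D,P): not NE [P1→C gives 6>4]
(D,Q): not NE [P2→P gives 9>5]
(D,R): not NE [P2→P gives 9>6]
(D,S): not NE [P2→P gives 9>1]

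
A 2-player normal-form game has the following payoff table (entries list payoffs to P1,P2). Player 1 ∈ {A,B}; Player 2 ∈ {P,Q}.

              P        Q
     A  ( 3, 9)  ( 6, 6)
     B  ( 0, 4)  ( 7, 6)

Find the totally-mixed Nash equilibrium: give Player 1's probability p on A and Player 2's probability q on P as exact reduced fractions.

(p,q) = (2/5, 1/4)

P1 indiff ⇒ q·3+(1-q)·6 = q·0+(1-q)·7 ⇒ q(3) = (1-q)(1) ⇒ q = 1/4
P2 indiff ⇒ p·9+(1-p)·4 = p·6+(1-p)·6 ⇒ p(3) = (1-p)(2) ⇒ p = 2/5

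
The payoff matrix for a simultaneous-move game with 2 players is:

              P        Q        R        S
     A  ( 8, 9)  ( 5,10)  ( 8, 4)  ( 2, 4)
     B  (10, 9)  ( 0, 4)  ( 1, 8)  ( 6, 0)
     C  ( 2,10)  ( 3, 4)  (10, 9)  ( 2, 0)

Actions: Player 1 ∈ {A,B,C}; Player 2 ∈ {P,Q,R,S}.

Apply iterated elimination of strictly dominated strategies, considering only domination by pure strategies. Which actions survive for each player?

P2 drop R (P beats it: A:9>4 B:9>8 C:10>9)
P2 drop S (P beats it: A:9>4 B:9>0 C:10>0)
P1 drop C (A beats it: P:8>2 Q:5>3)
P1→{A,B} P2→{P,Q}

Remaining: P1:{A,B} P2:{P,Q}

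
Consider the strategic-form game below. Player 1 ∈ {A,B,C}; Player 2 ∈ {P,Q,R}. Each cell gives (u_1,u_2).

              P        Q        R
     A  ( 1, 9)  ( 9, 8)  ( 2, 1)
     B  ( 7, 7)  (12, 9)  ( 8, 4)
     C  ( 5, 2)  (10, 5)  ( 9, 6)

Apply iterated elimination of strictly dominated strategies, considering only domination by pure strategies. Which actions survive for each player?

IESDS → P1:{B,C} P2:{Q,R}

P1 drop A (B beats it: P:7>1 Q:12>9 R:8>2)
P2 drop P (Q beats it: B:9>7 C:5>2)
P1→{B,C} P2→{Q,R}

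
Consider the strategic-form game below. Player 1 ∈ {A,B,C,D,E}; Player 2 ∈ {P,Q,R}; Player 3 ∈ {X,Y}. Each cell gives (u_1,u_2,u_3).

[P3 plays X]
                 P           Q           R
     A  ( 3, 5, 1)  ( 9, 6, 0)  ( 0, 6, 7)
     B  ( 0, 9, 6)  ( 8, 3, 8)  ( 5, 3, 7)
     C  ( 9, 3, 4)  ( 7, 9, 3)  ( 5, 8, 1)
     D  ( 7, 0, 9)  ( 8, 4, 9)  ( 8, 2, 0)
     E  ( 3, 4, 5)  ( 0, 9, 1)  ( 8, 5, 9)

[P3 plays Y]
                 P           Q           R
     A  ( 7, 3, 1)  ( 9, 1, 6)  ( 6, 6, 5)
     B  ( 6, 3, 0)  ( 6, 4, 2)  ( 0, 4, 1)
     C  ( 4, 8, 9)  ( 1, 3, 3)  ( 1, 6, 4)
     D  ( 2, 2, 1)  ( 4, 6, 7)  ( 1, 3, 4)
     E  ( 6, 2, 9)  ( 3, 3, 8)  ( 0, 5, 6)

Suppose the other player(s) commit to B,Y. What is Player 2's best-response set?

u_2(P vs B,Y) = 3
u_2(Q vs B,Y) = 4
u_2(R vs B,Y) = 4
max payoff 4 at {Q,R}

argmax u_2 = {Q,R}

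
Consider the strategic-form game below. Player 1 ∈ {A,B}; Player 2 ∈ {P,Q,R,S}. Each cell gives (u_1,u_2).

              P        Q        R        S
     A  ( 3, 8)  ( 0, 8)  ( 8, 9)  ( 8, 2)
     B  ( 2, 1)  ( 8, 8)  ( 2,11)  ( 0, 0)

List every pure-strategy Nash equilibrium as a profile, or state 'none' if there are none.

PSNE = {(A,R)}

(A,P): not NE [P2→R gives 9>8]
(A,Q): not NE [P1→B gives 8>0; P2→R gives 9>8]
(A,R): NE
(A,S): not NE [P2→R gives 9>2]
(B,P): not NE [P1→A gives 3>2; P2→R gives 11>1]
(B,Q): not NE [P2→R gives 11>8]
(B,R): not NE [P1→A gives 8>2]
(B,S): not NE [P1→A gives 8>0; P2→R gives 11>0]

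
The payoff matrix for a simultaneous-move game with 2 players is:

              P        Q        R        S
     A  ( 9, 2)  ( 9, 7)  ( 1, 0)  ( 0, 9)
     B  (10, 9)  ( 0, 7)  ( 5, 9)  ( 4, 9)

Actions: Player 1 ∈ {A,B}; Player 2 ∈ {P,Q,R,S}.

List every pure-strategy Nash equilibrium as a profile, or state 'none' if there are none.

Nash profiles: (B,P), (B,R), (B,S)

(A,P): not NE [P1→B gives 10>9; P2→S gives 9>2]
(A,Q): not NE [P2→S gives 9>7]
(A,R): not NE [P1→B gives 5>1; P2→S gives 9>0]
(A,S): not NE [P1→B gives 4>0]
(B,P): NE
(B,Q): not NE [P1→A gives 9>0; P2→S gives 9>7]
(B,R): NE
(B,S): NE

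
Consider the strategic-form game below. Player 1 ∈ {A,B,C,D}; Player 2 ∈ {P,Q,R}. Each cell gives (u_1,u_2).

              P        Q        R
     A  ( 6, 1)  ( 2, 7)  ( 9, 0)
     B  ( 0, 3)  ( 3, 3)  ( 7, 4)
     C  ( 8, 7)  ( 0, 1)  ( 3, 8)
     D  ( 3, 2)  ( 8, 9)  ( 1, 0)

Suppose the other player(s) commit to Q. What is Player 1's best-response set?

u_1(A vs Q) = 2
u_1(B vs Q) = 3
u_1(C vs Q) = 0
u_1(D vs Q) = 8
max payoff 8 at {D}

argmax u_1 = {D}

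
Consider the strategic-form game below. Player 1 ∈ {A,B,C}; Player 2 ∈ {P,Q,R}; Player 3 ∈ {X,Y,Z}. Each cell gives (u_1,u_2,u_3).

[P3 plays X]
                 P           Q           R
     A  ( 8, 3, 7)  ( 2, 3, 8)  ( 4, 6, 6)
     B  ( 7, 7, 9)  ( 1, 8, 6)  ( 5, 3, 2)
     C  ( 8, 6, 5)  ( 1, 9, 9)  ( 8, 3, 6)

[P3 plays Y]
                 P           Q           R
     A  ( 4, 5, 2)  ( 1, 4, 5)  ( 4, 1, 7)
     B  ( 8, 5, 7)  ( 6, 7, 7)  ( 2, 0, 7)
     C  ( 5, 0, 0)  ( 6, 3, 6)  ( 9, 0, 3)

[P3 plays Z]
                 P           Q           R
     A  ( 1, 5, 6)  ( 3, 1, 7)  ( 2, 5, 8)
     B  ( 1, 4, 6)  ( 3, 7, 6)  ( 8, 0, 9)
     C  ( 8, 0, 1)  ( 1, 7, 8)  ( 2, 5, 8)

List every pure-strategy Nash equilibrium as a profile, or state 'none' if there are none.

(A,P,X): not NE [P2→R gives 6>3]
(A,P,Y): not NE [P1→B gives 8>4; P3→X gives 7>2]
(A,P,Z): not NE [P1→C gives 8>1; P3→X gives 7>6]
(A,Q,X): not NE [P2→R gives 6>3]
(A,Q,Y): not NE [P1→C gives 6>1; P2→P gives 5>4; P3→X gives 8>5]
(A,Q,Z): not NE [P2→R gives 5>1; P3→X gives 8>7]
(A,R,X): not NE [P1→C gives 8>4; P3→Z gives 8>6]
(A,R,Y): not NE [P1→C gives 9>4; P2→P gives 5>1; P3→Z gives 8>7]
(A,R,Z): not NE [P1→B gives 8>2]
(B,P,X): not NE [P1→C gives 8>7; P2→Q gives 8>7]
(B,P,Y): not NE [P2→Q gives 7>5; P3→X gives 9>7]
(B,P,Z): not NE [P1→C gives 8>1; P2→Q gives 7>4; P3→X gives 9>6]
(B,Q,X): not NE [P1→A gives 2>1; P3→Y gives 7>6]
(B,Q,Y): NE
(B,Q,Z): not NE [P3→Y gives 7>6]
(B,R,X): not NE [P1→C gives 8>5; P2→Q gives 8>3; P3→Z gives 9>2]
(B,R,Y): not NE [P1→C gives 9>2; P2→Q gives 7>0; P3→Z gives 9>7]
(B,R,Z): not NE [P2→Q gives 7>0]
(C,P,X): not NE [P2→Q gives 9>6]
(C,P,Y): not NE [P1→B gives 8>5; P2→Q gives 3>0; P3→X gives 5>0]
(C,P,Z): not NE [P2→Q gives 7>0; P3→X gives 5>1]
(C,Q,X): not NE [P1→A gives 2>1]
(C,Q,Y): not NE [P3→X gives 9>6]
(C,Q,Z): not NE [P1→B gives 3>1; P3→X gives 9>8]
(C,R,X): not NE [P2→Q gives 9>3; P3→Z gives 8>6]
(C,R,Y): not NE [P2→Q gives 3>0; P3→Z gives 8>3]
(C,R,Z): not NE [P1→B gives 8>2; P2→Q gives 7>5]

PSNE = {(B,Q,Y)}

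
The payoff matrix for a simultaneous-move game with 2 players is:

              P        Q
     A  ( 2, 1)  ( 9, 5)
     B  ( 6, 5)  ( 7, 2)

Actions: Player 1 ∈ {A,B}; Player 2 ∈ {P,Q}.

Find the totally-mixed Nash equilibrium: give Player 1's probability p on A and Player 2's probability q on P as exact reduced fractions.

p=3/7, q=1/3

P1 indiff ⇒ q·2+(1-q)·9 = q·6+(1-q)·7 ⇒ q(-4) = (1-q)(-2) ⇒ q = 1/3
P2 indiff ⇒ p·1+(1-p)·5 = p·5+(1-p)·2 ⇒ p(-4) = (1-p)(-3) ⇒ p = 3/7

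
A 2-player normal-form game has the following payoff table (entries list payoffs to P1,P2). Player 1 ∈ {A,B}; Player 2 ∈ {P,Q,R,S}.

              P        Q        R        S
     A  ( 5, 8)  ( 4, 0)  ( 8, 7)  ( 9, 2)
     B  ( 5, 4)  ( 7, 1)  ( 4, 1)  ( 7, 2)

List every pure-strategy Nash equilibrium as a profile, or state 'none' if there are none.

Nash profiles: (A,P), (B,P)

(A,P): NE
(A,Q): not NE [P1→B gives 7>4; P2→P gives 8>0]
(A,R): not NE [P2→P gives 8>7]
(A,S): not NE [P2→P gives 8>2]
(B,P): NE
(B,Q): not NE [P2→P gives 4>1]
(B,R): not NE [P1→A gives 8>4; P2→P gives 4>1]
(B,S): not NE [P1→A gives 9>7; P2→P gives 4>2]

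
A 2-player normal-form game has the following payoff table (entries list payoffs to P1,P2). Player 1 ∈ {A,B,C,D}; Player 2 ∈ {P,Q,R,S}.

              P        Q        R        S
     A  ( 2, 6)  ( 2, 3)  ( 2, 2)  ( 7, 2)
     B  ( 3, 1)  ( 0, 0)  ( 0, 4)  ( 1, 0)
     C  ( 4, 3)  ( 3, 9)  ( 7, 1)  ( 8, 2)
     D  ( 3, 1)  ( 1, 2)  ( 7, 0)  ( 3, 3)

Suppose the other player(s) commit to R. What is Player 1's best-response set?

BR_1 = {C,D}

u_1(A vs R) = 2
u_1(B vs R) = 0
u_1(C vs R) = 7
u_1(D vs R) = 7
max payoff 7 at {C,D}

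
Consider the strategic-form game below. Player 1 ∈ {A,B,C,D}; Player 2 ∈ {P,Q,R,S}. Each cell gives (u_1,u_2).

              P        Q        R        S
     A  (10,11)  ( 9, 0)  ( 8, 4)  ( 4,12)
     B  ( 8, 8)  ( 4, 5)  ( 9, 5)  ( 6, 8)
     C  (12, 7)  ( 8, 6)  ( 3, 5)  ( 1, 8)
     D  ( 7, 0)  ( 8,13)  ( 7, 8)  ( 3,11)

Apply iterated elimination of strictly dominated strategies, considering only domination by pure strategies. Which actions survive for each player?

P1 drop D (A beats it: P:10>7 Q:9>8 R:8>7 S:4>3)
P2 drop Q (P beats it: A:11>0 B:8>5 C:7>6)
P2 drop R (P beats it: A:11>4 B:8>5 C:7>5)
P1→{A,B,C} P2→{P,S}

IESDS → P1:{A,B,C} P2:{P,S}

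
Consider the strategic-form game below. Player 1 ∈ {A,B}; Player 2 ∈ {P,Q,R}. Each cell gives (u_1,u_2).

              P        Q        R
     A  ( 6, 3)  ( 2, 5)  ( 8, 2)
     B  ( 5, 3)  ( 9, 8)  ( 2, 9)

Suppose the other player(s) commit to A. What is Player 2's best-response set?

argmax u_2 = {Q}

u_2(P vs A) = 3
u_2(Q vs A) = 5
u_2(R vs A) = 2
max payoff 5 at {Q}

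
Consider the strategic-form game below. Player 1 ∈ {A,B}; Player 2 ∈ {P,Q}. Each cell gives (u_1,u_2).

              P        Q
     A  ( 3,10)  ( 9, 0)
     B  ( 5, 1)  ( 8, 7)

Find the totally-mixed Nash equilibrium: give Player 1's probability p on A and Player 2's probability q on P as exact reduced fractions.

P1 mixes 3/8 on A; P2 mixes 1/3 on P

P1 indiff ⇒ q·3+(1-q)·9 = q·5+(1-q)·8 ⇒ q(-2) = (1-q)(-1) ⇒ q = 1/3
P2 indiff ⇒ p·10+(1-p)·1 = p·0+(1-p)·7 ⇒ p(10) = (1-p)(6) ⇒ p = 3/8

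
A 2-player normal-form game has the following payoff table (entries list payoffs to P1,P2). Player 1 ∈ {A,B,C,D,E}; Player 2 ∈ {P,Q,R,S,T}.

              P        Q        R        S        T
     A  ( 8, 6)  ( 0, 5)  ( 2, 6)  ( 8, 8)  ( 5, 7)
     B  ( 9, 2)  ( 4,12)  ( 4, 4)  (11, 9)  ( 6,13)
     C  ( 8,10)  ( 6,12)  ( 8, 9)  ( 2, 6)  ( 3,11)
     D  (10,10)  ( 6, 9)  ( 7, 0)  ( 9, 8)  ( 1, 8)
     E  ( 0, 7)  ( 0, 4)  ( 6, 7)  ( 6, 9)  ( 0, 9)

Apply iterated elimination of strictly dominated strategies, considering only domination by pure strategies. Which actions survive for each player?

P1 drop A (B beats it: P:9>8 Q:4>0 R:4>2 S:11>8 T:6>5)
P1 drop E (D beats it: P:10>0 Q:6>0 R:7>6 S:9>6 T:1>0)
P2 drop R (Q beats it: B:12>4 C:12>9 D:9>0)
P2 drop S (Q beats it: B:12>9 C:12>6 D:9>8)
P1→{B,C,D} P2→{P,Q,T}

Remaining: P1:{B,C,D} P2:{P,Q,T}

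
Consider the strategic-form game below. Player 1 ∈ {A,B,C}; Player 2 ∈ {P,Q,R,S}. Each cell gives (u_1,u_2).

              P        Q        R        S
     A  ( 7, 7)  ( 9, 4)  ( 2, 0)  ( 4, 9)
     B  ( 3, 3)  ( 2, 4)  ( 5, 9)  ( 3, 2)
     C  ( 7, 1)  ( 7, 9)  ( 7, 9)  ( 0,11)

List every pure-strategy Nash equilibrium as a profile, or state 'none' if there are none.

(A,P): not NE [P2→S gives 9>7]
(A,Q): not NE [P2→S gives 9>4]
(A,R): not NE [P1→C gives 7>2; P2→S gives 9>0]
(A,S): NE
(B,P): not NE [P1→C gives 7>3; P2→R gives 9>3]
(B,Q): not NE [P1→A gives 9>2; P2→R gives 9>4]
(B,R): not NE [P1→C gives 7>5]
(B,S): not NE [P1→A gives 4>3; P2→R gives 9>2]
(C,P): not NE [P2→S gives 11>1]
(C,Q): not NE [P1→A gives 9>7; P2→S gives 11>9]
(C,R): not NE [P2→S gives 11>9]
(C,S): not NE [P1→A gives 4>0]

PSNE = {(A,S)}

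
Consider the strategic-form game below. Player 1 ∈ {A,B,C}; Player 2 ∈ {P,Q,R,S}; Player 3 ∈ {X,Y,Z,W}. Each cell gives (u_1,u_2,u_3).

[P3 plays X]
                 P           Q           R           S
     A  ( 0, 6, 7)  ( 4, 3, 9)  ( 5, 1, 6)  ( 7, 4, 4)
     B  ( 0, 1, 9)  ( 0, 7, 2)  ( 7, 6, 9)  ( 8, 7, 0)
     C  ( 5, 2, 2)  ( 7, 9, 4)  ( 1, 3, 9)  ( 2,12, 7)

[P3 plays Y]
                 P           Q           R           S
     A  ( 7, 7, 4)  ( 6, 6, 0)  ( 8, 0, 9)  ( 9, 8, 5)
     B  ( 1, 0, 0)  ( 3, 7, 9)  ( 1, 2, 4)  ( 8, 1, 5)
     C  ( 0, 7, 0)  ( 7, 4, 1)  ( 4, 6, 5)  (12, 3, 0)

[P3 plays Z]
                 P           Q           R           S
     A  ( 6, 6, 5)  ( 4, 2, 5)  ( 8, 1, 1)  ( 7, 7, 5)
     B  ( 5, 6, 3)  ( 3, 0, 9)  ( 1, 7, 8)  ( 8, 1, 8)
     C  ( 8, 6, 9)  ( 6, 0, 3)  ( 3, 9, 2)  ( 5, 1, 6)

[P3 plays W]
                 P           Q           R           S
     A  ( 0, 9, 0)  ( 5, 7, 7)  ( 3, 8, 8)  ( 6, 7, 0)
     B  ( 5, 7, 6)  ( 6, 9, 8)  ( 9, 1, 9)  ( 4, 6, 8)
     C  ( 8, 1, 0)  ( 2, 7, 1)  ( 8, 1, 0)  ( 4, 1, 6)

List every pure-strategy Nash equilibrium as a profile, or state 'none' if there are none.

No pure NE.

(A,P,X): not NE [P1→C gives 5>0]
(A,P,Y): not NE [P2→S gives 8>7; P3→X gives 7>4]
(A,P,Z): not NE [P1→C gives 8>6; P2→S gives 7>6; P3→X gives 7>5]
(A,P,W): not NE [P1→C gives 8>0; P3→X gives 7>0]
(A,Q,X): not NE [P1→C gives 7>4; P2→P gives 6>3]
(A,Q,Y): not NE [P1→C gives 7>6; P2→S gives 8>6; P3→X gives 9>0]
(A,Q,Z): not NE [P1→C gives 6>4; P2→S gives 7>2; P3→X gives 9>5]
(A,Q,W): not NE [P1→B gives 6>5; P2→P gives 9>7; P3→X gives 9>7]
(A,R,X): not NE [P1→B gives 7>5; P2→P gives 6>1; P3→Y gives 9>6]
(A,R,Y): not NE [P2→S gives 8>0]
(A,R,Z): not NE [P2→S gives 7>1; P3→Y gives 9>1]
(A,R,W): not NE [P1→B gives 9>3; P2→P gives 9>8; P3→Y gives 9>8]
(A,S,X): not NE [P1→B gives 8>7; P2→P gives 6>4; P3→Z gives 5>4]
(A,S,Y): not NE [P1→C gives 12>9]
(A,S,Z): not NE [P1→B gives 8>7]
(A,S,W): not NE [P2→P gives 9>7; P3→Z gives 5>0]
(B,P,X): not NE [P1→C gives 5>0; P2→S gives 7>1]
(B,P,Y): not NE [P1→A gives 7>1; P2→Q gives 7>0; P3→X gives 9>0]
(B,P,Z): not NE [P1→C gives 8>5; P2→R gives 7>6; P3→X gives 9>3]
(B,P,W): not NE [P1→C gives 8>5; P2→Q gives 9>7; P3→X gives 9>6]
(B,Q,X): not NE [P1→C gives 7>0; P3→Z gives 9>2]
(B,Q,Y): not NE [P1→C gives 7>3]
(B,Q,Z): not NE [P1→C gives 6>3; P2→R gives 7>0]
(B,Q,W): not NE [P3→Z gives 9>8]
(B,R,X): not NE [P2→S gives 7>6]
(B,R,Y): not NE [P1→A gives 8>1; P2→Q gives 7>2; P3→W gives 9>4]
(B,R,Z): not NE [P1→A gives 8>1; P3→W gives 9>8]
(B,R,W): not NE [P2→Q gives 9>1]
(B,S,X): not NE [P3→W gives 8>0]
(B,S,Y): not NE [P1→C gives 12>8; P2→Q gives 7>1; P3→W gives 8>5]
(B,S,Z): not NE [P2→R gives 7>1]
(B,S,W): not NE [P1→A gives 6>4; P2→Q gives 9>6]
(C,P,X): not NE [P2→S gives 12>2; P3→Z gives 9>2]
(C,P,Y): not NE [P1→A gives 7>0; P3→Z gives 9>0]
(C,P,Z): not NE [P2→R gives 9>6]
(C,P,W): not NE [P2→Q gives 7>1; P3→Z gives 9>0]
(C,Q,X): not NE [P2→S gives 12>9]
(C,Q,Y): not NE [P2→P gives 7>4; P3→X gives 4>1]
(C,Q,Z): not NE [P2→R gives 9>0; P3→X gives 4>3]
(C,Q,W): not NE [P1→B gives 6>2; P3→X gives 4>1]
(C,R,X): not NE [P1→B gives 7>1; P2→S gives 12>3]
(C,R,Y): not NE [P1→A gives 8>4; P2→P gives 7>6; P3→X gives 9>5]
(C,R,Z): not NE [P1→A gives 8>3; P3→X gives 9>2]
(C,R,W): not NE [P1→B gives 9>8; P2→Q gives 7>1; P3→X gives 9>0]
(C,S,X): not NE [P1→B gives 8>2]
(C,S,Y): not NE [P2→P gives 7>3; P3→X gives 7>0]
(C,S,Z): not NE [P1→B gives 8>5; P2→R gives 9>1; P3→X gives 7>6]
(C,S,W): not NE [P1→A gives 6>4; P2→Q gives 7>1; P3→X gives 7>6]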